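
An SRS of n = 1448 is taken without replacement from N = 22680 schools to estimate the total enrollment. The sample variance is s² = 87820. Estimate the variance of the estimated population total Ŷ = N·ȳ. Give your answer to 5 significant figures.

Var(Ŷ) = N²·Var(ȳ) = N²·(1 − n/N)·s²/n.
f = 1448/22680 = 0.06384480; Var(ȳ) = 0.93615520·87820/1448 = 56.777037.
Var(Ŷ) = 22680² · 56.777037 = 2.9205109 × 10^10.

2.9205 × 10^10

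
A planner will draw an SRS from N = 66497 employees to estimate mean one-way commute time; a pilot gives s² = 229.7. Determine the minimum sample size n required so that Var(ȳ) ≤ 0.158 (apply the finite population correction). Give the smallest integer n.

1423

Without fpc, n₀ = s²/D = 229.7/0.158 = 1453.7975.
With fpc, (1 − n/N)·s²/n ≤ D requires n ≥ n₀/(1 + n₀/N) = 1453.7975/(1 + 1453.7975/66497) = 1422.6937.
Rounding up, n = 1423.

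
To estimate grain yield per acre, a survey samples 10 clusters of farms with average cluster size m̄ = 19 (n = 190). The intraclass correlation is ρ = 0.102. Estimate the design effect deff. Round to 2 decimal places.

deff = 1 + (19 − 1)·0.102 = 1 + 1.836 = 2.836.

2.84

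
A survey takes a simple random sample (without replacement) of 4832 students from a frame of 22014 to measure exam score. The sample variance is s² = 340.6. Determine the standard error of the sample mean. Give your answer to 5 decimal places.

Under SRS without replacement, Var(ȳ) = (1 − f)·s²/n with f = n/N = 4832/22014 = 0.21949668.
Var(ȳ) = (1 − 0.21949668)·340.6/4832 = 0.78050332·0.070488411 = 0.055016438.
SE(ȳ) = √(0.055016438) = 0.23456.

0.23456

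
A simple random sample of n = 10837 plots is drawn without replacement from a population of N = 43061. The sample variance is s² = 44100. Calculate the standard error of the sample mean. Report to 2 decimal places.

1.75

Under SRS without replacement, Var(ȳ) = (1 − f)·s²/n with f = n/N = 10837/43061 = 0.25166624.
Var(ȳ) = (1 − 0.25166624)·44100/10837 = 0.74833376·4.0693919 = 3.0452633.
SE(ȳ) = √(3.0452633) = 1.75.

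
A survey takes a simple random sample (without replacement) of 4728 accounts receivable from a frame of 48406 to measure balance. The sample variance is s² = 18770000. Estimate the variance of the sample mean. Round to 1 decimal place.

3582.2

Under SRS without replacement, Var(ȳ) = (1 − f)·s²/n with f = n/N = 4728/48406 = 0.09767384.
Var(ȳ) = (1 − 0.09767384)·18770000/4728 = 0.90232616·3969.9662 = 3582.2043.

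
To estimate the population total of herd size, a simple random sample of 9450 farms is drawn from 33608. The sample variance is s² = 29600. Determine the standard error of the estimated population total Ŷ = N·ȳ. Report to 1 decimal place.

Var(Ŷ) = N²·Var(ȳ) = N²·(1 − n/N)·s²/n.
f = 9450/33608 = 0.28118305; Var(ȳ) = 0.71881695·29600/9450 = 2.2515325.
Var(Ŷ) = 33608² · 2.2515325 = 2.5431007 × 10^9.
SE(Ŷ) = √(2.5431007 × 10^9) = 50429.2.

50429.2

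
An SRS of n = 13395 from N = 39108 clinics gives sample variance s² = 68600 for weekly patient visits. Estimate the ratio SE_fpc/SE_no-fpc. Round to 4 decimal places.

f = n/N = 13395/39108 = 0.34251304.
SE_no-fpc = √(s²/n) = 2.263032; SE_fpc = √((1−f)s²/n) = 1.8349924.
Ratio = √(1−f) = 0.81085570.

0.8109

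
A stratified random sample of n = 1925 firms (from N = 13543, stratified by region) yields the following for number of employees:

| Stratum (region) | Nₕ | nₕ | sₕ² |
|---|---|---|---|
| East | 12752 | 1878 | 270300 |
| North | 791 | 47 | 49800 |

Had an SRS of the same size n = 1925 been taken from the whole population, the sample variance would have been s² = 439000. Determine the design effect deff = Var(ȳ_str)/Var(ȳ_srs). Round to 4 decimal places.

Var(ȳ_str) = Σ Wₕ²(1−fₕ)sₕ²/nₕ with Wₕ = Nₕ/13543:
  East: (12752/13543)²·(1−1878/12752)·270300/1878 = 108.81489
  North: (791/13543)²·(1−47/791)·49800/47 = 3.3997826
  → Var(ȳ_str) = 112.21467.
Var(ȳ_srs) = (1 − 1925/13543)·439000/1925 = 195.63668.
deff = 112.21467 / 195.63668 = 0.5736.

0.5736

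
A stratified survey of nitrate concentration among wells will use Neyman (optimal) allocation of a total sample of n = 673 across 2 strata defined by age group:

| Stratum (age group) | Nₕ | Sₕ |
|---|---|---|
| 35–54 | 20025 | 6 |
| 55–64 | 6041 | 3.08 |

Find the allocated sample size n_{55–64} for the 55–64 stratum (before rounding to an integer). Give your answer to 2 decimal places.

Neyman allocation: nₕ = n·NₕSₕ / Σⱼ NⱼSⱼ.
Σ NⱼSⱼ = 20025·6 + 6041·3.08 = 138756.28.
n_{55–64} = 673·6041·3.08 / 138756.28 = 90.24.

90.24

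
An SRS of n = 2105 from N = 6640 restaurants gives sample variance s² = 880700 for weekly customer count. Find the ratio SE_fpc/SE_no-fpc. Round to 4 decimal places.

0.8264

f = n/N = 2105/6640 = 0.31701807.
SE_no-fpc = √(s²/n) = 20.454457; SE_fpc = √((1−f)s²/n) = 16.904119.
Ratio = √(1−f) = 0.82642721.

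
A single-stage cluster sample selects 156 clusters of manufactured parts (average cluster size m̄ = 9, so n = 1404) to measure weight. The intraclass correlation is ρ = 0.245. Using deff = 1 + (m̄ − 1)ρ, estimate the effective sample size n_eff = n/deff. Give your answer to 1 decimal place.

474.3

deff = 1 + (9 − 1)·0.245 = 1 + 1.96 = 2.96.
n_eff = 1404 / 2.96 = 474.3.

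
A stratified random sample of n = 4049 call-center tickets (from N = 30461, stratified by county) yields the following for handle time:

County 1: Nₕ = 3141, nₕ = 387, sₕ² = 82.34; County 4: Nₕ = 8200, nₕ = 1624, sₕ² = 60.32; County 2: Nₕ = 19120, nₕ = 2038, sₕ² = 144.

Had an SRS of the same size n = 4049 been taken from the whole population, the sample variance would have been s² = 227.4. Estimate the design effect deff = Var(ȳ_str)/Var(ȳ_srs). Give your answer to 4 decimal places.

Var(ȳ_str) = Σ Wₕ²(1−fₕ)sₕ²/nₕ with Wₕ = Nₕ/30461:
  County 1: (3141/30461)²·(1−387/3141)·82.34/387 = 0.0019835514
  County 4: (8200/30461)²·(1−1624/8200)·60.32/1624 = 0.0021585527
  County 2: (19120/30461)²·(1−2038/19120)·144/2038 = 0.024871192
  → Var(ȳ_str) = 0.029013296.
Var(ȳ_srs) = (1 − 4049/30461)·227.4/4049 = 0.048696732.
deff = 0.029013296 / 0.048696732 = 0.5958.

0.5958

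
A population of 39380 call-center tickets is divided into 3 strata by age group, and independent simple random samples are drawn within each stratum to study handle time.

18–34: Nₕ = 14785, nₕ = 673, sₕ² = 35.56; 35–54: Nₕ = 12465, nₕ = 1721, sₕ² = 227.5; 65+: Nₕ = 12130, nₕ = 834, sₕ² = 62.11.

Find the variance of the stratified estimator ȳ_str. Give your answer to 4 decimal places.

Var(ȳ_str) = Σₕ Wₕ²(1 − fₕ)sₕ²/nₕ with Wₕ = Nₕ/N, N = 39380.
18–34: Wₕ = 0.37544439; term = 0.37544439²·(1 − 0.04551911)·35.56/673 = 0.0071089451.
35–54: Wₕ = 0.31653123; term = 0.31653123²·(1 − 0.13806659)·227.5/1721 = 0.011415827.
65+: Wₕ = 0.30802438; term = 0.30802438²·(1 − 0.06875515)·62.11/834 = 0.0065800552.
Sum = 0.025104827.

0.0251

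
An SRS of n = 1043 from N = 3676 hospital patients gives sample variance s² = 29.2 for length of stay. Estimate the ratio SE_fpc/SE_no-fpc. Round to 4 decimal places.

f = n/N = 1043/3676 = 0.28373232.
SE_no-fpc = √(s²/n) = 0.16732055; SE_fpc = √((1−f)s²/n) = 0.14160773.
Ratio = √(1−f) = 0.84632599.

0.8463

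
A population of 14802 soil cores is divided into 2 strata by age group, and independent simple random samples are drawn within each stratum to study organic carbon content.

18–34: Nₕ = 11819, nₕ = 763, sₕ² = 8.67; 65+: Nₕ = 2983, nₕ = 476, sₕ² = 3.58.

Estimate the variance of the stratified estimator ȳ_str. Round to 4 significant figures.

0.007034

Var(ȳ_str) = Σₕ Wₕ²(1 − fₕ)sₕ²/nₕ with Wₕ = Nₕ/N, N = 14802.
18–34: Wₕ = 0.79847318; term = 0.79847318²·(1 − 0.06455707)·8.67/763 = 0.0067769226.
65+: Wₕ = 0.20152682; term = 0.20152682²·(1 − 0.15957090)·3.58/476 = 2.5671004 × 10^-4.
Sum = 0.0070336326.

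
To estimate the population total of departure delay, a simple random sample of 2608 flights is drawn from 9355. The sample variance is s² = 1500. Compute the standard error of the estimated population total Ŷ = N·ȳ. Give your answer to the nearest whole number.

Var(Ŷ) = N²·Var(ȳ) = N²·(1 − n/N)·s²/n.
f = 2608/9355 = 0.27878140; Var(ȳ) = 0.72121860·1500/2608 = 0.41481131.
Var(Ŷ) = 9355² · 0.41481131 = 3.6302637 × 10^7.
SE(Ŷ) = √(3.6302637 × 10^7) = 6025.

6025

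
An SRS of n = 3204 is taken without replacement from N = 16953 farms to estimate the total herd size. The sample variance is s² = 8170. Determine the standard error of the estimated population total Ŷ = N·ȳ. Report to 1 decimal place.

Var(Ŷ) = N²·Var(ȳ) = N²·(1 − n/N)·s²/n.
f = 3204/16953 = 0.18899310; Var(ȳ) = 0.81100690·8170/3204 = 2.068017.
Var(Ŷ) = 16953² · 2.068017 = 5.9435679 × 10^8.
SE(Ŷ) = √(5.9435679 × 10^8) = 24379.4.

24379.4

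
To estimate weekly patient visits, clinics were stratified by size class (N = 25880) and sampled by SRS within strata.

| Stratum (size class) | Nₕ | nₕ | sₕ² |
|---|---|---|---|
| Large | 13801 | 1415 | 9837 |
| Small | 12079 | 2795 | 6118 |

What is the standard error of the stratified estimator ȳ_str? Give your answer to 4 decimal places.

1.4631

Var(ȳ_str) = Σₕ Wₕ²(1 − fₕ)sₕ²/nₕ with Wₕ = Nₕ/N, N = 25880.
Large: Wₕ = 0.53326893; term = 0.53326893²·(1 − 0.10252880)·9837/1415 = 1.7742684.
Small: Wₕ = 0.46673107; term = 0.46673107²·(1 − 0.23139333)·6118/2795 = 0.36649262.
Sum = 2.140761.
SE = √(2.140761) = 1.4631.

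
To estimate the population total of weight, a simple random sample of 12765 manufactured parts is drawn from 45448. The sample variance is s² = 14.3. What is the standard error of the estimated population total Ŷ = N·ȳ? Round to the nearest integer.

Var(Ŷ) = N²·Var(ȳ) = N²·(1 − n/N)·s²/n.
f = 12765/45448 = 0.28087045; Var(ȳ) = 0.71912955·14.3/12765 = 8.0560538 × 10^-4.
Var(Ŷ) = 45448² · (8.0560538 × 10^-4) = 1.6639946 × 10^6.
SE(Ŷ) = √(1.6639946 × 10^6) = 1290.

1290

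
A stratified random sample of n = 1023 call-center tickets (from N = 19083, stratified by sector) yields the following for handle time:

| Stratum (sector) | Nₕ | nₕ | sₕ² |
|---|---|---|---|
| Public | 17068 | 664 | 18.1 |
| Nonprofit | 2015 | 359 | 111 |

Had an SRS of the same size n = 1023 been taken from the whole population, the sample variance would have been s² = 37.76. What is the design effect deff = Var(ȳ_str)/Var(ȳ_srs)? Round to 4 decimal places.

Var(ȳ_str) = Σ Wₕ²(1−fₕ)sₕ²/nₕ with Wₕ = Nₕ/19083:
  Public: (17068/19083)²·(1−664/17068)·18.1/664 = 0.020957988
  Nonprofit: (2015/19083)²·(1−359/2015)·111/359 = 0.0028331568
  → Var(ȳ_str) = 0.023791145.
Var(ȳ_srs) = (1 − 1023/19083)·37.76/1023 = 0.034932321.
deff = 0.023791145 / 0.034932321 = 0.6811.

0.6811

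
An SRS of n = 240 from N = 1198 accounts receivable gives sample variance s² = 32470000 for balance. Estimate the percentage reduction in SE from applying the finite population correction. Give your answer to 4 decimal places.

f = n/N = 240/1198 = 0.20033389.
SE_no-fpc = √(s²/n) = 367.82016; SE_fpc = √((1−f)s²/n) = 328.91969.
Ratio = √(1−f) = 0.89424052. Reduction = 100·(1 − 0.89424052) = 10.5759%.

10.5759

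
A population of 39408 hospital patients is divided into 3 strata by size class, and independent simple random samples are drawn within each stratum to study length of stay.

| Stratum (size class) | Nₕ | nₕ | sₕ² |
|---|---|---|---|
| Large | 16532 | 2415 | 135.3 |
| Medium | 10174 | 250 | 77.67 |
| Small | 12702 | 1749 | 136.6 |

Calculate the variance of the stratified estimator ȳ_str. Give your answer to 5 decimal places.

Var(ȳ_str) = Σₕ Wₕ²(1 − fₕ)sₕ²/nₕ with Wₕ = Nₕ/N, N = 39408.
Large: Wₕ = 0.41950873; term = 0.41950873²·(1 − 0.14608033)·135.3/2415 = 0.0084193717.
Medium: Wₕ = 0.25817093; term = 0.25817093²·(1 − 0.02457244)·77.67/250 = 0.02019868.
Small: Wₕ = 0.32232034; term = 0.32232034²·(1 − 0.13769485)·136.6/1749 = 0.0069967652.
Sum = 0.035614817.

0.03561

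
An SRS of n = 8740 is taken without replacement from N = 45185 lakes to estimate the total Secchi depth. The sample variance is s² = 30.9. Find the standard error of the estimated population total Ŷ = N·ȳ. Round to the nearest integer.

2413

Var(Ŷ) = N²·Var(ȳ) = N²·(1 − n/N)·s²/n.
f = 8740/45185 = 0.19342702; Var(ȳ) = 0.80657298·30.9/8740 = 0.0028516138.
Var(Ŷ) = 45185² · 0.0028516138 = 5.8220949 × 10^6.
SE(Ŷ) = √(5.8220949 × 10^6) = 2413.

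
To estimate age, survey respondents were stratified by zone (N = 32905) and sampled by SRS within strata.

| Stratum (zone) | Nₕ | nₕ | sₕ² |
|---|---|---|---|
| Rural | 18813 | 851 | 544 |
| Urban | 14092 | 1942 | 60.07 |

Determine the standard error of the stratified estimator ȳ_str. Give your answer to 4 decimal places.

0.4521

Var(ȳ_str) = Σₕ Wₕ²(1 − fₕ)sₕ²/nₕ with Wₕ = Nₕ/N, N = 32905.
Rural: Wₕ = 0.57173682; term = 0.57173682²·(1 − 0.04523468)·544/851 = 0.19950707.
Urban: Wₕ = 0.42826318; term = 0.42826318²·(1 − 0.13780869)·60.07/1942 = 0.0048914039.
Sum = 0.20439847.
SE = √(0.20439847) = 0.4521.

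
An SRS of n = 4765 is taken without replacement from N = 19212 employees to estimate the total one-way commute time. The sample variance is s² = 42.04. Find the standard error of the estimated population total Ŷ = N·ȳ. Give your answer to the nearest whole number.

Var(Ŷ) = N²·Var(ȳ) = N²·(1 − n/N)·s²/n.
f = 4765/19212 = 0.24802207; Var(ȳ) = 0.75197793·42.04/4765 = 0.0066344496.
Var(Ŷ) = 19212² · 0.0066344496 = 2.4487816 × 10^6.
SE(Ŷ) = √(2.4487816 × 10^6) = 1565.

1565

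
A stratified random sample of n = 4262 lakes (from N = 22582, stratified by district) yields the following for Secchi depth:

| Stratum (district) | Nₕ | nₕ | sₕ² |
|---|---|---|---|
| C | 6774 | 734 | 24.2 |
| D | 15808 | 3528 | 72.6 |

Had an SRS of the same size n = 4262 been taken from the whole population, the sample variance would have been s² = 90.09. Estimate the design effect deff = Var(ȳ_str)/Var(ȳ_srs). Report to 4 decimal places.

0.6111

Var(ȳ_str) = Σ Wₕ²(1−fₕ)sₕ²/nₕ with Wₕ = Nₕ/22582:
  C: (6774/22582)²·(1−734/6774)·24.2/734 = 0.0026453103
  D: (15808/22582)²·(1−3528/15808)·72.6/3528 = 0.0078335484
  → Var(ȳ_str) = 0.010478859.
Var(ȳ_srs) = (1 − 4262/22582)·90.09/4262 = 0.017148503.
deff = 0.010478859 / 0.017148503 = 0.6111.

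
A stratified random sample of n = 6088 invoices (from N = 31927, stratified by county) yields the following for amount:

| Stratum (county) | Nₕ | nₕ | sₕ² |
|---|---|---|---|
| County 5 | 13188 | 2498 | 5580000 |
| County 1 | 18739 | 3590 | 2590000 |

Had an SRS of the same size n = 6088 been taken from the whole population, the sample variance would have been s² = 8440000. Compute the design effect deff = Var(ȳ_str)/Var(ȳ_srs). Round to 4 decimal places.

0.4544

Var(ȳ_str) = Σ Wₕ²(1−fₕ)sₕ²/nₕ with Wₕ = Nₕ/31927:
  County 5: (13188/31927)²·(1−2498/13188)·5580000/2498 = 308.94572
  County 1: (18739/31927)²·(1−3590/18739)·2590000/3590 = 200.91829
  → Var(ȳ_str) = 509.86401.
Var(ȳ_srs) = (1 − 6088/31927)·8440000/6088 = 1121.9807.
deff = 509.86401 / 1121.9807 = 0.4544.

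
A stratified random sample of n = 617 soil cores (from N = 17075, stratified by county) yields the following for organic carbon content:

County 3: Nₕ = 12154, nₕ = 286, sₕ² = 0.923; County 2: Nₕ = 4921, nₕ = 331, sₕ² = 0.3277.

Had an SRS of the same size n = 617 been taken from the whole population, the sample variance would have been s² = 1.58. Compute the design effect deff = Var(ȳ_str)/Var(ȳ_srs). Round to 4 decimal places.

Var(ȳ_str) = Σ Wₕ²(1−fₕ)sₕ²/nₕ with Wₕ = Nₕ/17075:
  County 3: (12154/17075)²·(1−286/12154)·0.923/286 = 0.0015966547
  County 2: (4921/17075)²·(1−331/4921)·0.3277/331 = 7.6699595 × 10^-5
  → Var(ȳ_str) = 0.0016733543.
Var(ȳ_srs) = (1 − 617/17075)·1.58/617 = 0.002468245.
deff = 0.0016733543 / 0.002468245 = 0.6780.

0.6780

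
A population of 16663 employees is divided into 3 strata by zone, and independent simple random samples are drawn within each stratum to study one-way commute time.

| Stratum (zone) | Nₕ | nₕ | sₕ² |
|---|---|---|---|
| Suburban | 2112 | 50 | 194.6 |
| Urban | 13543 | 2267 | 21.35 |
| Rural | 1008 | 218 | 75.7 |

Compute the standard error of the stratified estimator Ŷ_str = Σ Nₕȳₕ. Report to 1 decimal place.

Var(Ŷ_str) = Σₕ Nₕ²(1 − fₕ)sₕ²/nₕ.
Suburban: 2112²·(1 − 50/2112)·194.6/50 = 1.6949442 × 10^7.
Urban: 13543²·(1 − 2267/13543)·21.35/2267 = 1.4381901 × 10^6.
Rural: 1008²·(1 − 218/1008)·75.7/218 = 276520.29.
Sum = 1.8664152 × 10^7.
SE = √(1.8664152 × 10^7) = 4320.2.

4320.2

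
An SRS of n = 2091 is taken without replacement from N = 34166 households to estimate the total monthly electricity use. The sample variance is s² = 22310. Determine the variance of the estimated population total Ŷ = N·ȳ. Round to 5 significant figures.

1.1692 × 10^10

Var(Ŷ) = N²·Var(ȳ) = N²·(1 − n/N)·s²/n.
f = 2091/34166 = 0.06120119; Var(ȳ) = 0.93879881·22310/2091 = 10.016548.
Var(Ŷ) = 34166² · 10.016548 = 1.1692472 × 10^10.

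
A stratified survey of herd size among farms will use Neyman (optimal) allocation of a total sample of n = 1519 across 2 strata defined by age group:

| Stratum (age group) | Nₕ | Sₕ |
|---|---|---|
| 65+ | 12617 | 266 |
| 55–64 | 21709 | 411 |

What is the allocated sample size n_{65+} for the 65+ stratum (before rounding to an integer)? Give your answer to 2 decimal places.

415.19

Neyman allocation: nₕ = n·NₕSₕ / Σⱼ NⱼSⱼ.
Σ NⱼSⱼ = 12617·266 + 21709·411 = 1.2278521 × 10^7.
n_{65+} = 1519·12617·266 / (1.2278521 × 10^7) = 415.19.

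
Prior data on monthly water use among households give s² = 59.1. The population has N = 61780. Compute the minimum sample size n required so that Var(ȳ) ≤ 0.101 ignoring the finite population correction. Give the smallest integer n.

586

Without fpc, n₀ = s²/D = 59.1/0.101 = 585.1485.
Rounding up, n = 586.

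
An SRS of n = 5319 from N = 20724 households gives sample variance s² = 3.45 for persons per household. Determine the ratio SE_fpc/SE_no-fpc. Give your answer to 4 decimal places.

0.8622

f = n/N = 5319/20724 = 0.25665895.
SE_no-fpc = √(s²/n) = 0.025467983; SE_fpc = √((1−f)s²/n) = 0.021957789.
Ratio = √(1−f) = 0.86217229.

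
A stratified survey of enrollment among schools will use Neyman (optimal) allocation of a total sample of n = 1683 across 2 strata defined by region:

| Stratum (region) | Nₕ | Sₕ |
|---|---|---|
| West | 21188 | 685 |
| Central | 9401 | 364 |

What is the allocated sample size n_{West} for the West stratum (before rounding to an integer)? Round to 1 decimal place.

Neyman allocation: nₕ = n·NₕSₕ / Σⱼ NⱼSⱼ.
Σ NⱼSⱼ = 21188·685 + 9401·364 = 1.7935744 × 10^7.
n_{West} = 1683·21188·685 / (1.7935744 × 10^7) = 1361.9.

1361.9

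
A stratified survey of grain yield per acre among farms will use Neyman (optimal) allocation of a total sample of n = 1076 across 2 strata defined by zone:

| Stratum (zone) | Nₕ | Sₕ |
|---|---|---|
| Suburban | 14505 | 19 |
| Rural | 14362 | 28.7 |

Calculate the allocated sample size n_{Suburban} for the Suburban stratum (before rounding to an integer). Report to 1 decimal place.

Neyman allocation: nₕ = n·NₕSₕ / Σⱼ NⱼSⱼ.
Σ NⱼSⱼ = 14505·19 + 14362·28.7 = 687784.4.
n_{Suburban} = 1076·14505·19 / 687784.4 = 431.2.

431.2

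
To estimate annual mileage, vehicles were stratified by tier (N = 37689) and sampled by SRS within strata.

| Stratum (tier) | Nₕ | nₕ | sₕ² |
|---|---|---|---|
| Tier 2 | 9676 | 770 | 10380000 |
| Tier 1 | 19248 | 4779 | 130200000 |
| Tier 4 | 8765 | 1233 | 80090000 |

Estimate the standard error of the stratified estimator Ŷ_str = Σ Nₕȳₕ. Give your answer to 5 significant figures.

3.6107 × 10^6

Var(Ŷ_str) = Σₕ Nₕ²(1 − fₕ)sₕ²/nₕ.
Tier 2: 9676²·(1 − 770/9676)·10380000/770 = 1.1616764 × 10^12.
Tier 1: 19248²·(1 − 4779/19248)·130200000/4779 = 7.5874891 × 10^12.
Tier 4: 8765²·(1 − 1233/8765)·80090000/1233 = 4.2882239 × 10^12.
Sum = 1.3037389 × 10^13.
SE = √(1.3037389 × 10^13) = 3.6107 × 10^6.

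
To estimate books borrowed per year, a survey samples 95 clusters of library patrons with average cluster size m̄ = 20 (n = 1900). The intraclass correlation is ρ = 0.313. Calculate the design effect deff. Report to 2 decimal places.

deff = 1 + (20 − 1)·0.313 = 1 + 5.947 = 6.947.

6.95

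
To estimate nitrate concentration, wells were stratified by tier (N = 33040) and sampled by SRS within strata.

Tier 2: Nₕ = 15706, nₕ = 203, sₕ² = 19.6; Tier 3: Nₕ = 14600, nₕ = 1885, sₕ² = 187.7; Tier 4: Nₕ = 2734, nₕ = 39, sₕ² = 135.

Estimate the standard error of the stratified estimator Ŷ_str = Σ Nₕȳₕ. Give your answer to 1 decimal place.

Var(Ŷ_str) = Σₕ Nₕ²(1 − fₕ)sₕ²/nₕ.
Tier 2: 15706²·(1 − 203/15706)·19.6/203 = 2.3509391 × 10^7.
Tier 3: 14600²·(1 − 1885/14600)·187.7/1885 = 1.8485114 × 10^7.
Tier 4: 2734²·(1 − 39/2734)·135/39 = 2.5505065 × 10^7.
Sum = 6.749957 × 10^7.
SE = √(6.749957 × 10^7) = 8215.8.

8215.8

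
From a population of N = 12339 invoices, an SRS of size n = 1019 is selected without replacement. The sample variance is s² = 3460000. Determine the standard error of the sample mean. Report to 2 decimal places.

Under SRS without replacement, Var(ȳ) = (1 − f)·s²/n with f = n/N = 1019/12339 = 0.08258368.
Var(ȳ) = (1 − 0.08258368)·3460000/1019 = 0.91741632·3395.4858 = 3115.0741.
SE(ȳ) = √(3115.0741) = 55.81.

55.81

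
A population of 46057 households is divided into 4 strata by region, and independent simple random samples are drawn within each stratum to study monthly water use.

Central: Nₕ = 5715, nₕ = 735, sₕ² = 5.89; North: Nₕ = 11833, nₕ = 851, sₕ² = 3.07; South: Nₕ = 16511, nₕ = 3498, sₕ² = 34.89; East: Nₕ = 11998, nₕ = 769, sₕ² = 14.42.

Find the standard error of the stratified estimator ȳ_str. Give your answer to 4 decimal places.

0.0503

Var(ȳ_str) = Σₕ Wₕ²(1 − fₕ)sₕ²/nₕ with Wₕ = Nₕ/N, N = 46057.
Central: Wₕ = 0.12408537; term = 0.12408537²·(1 − 0.12860892)·5.89/735 = 1.0751826 × 10^-4.
North: Wₕ = 0.25692077; term = 0.25692077²·(1 − 0.07191752)·3.07/851 = 2.2100079 × 10^-4.
South: Wₕ = 0.35849057; term = 0.35849057²·(1 − 0.21185876)·34.89/3498 = 0.0010102775.
East: Wₕ = 0.26050329; term = 0.26050329²·(1 − 0.06409402)·14.42/769 = 0.0011909611.
Sum = 0.0025297577.
SE = √(0.0025297577) = 0.0503.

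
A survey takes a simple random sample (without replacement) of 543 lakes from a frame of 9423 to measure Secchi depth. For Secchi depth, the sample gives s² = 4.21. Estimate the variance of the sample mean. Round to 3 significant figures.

0.00731

Under SRS without replacement, Var(ȳ) = (1 − f)·s²/n with f = n/N = 543/9423 = 0.05762496.
Var(ȳ) = (1 − 0.05762496)·4.21/543 = 0.94237504·0.0077532228 = 0.0073064437.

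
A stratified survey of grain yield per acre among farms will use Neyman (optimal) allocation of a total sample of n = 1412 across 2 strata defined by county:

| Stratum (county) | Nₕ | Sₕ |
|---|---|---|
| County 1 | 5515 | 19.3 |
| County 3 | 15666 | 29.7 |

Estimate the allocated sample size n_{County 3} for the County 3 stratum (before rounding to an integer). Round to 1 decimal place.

Neyman allocation: nₕ = n·NₕSₕ / Σⱼ NⱼSⱼ.
Σ NⱼSⱼ = 5515·19.3 + 15666·29.7 = 571719.7.
n_{County 3} = 1412·15666·29.7 / 571719.7 = 1149.1.

1149.1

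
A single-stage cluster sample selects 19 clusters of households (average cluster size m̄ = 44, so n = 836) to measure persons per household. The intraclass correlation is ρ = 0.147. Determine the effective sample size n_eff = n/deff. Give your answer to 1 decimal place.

deff = 1 + (44 − 1)·0.147 = 1 + 6.321 = 7.321.
n_eff = 836 / 7.321 = 114.2.

114.2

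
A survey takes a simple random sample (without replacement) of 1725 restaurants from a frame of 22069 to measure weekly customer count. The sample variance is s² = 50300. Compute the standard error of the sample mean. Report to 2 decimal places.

5.18

Under SRS without replacement, Var(ȳ) = (1 − f)·s²/n with f = n/N = 1725/22069 = 0.07816394.
Var(ȳ) = (1 − 0.07816394)·50300/1725 = 0.92183606·29.15942 = 26.880205.
SE(ȳ) = √(26.880205) = 5.18.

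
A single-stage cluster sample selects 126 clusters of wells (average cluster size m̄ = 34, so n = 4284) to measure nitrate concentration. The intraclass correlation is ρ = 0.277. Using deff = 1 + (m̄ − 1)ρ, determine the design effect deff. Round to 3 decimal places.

10.141

deff = 1 + (34 − 1)·0.277 = 1 + 9.141 = 10.141.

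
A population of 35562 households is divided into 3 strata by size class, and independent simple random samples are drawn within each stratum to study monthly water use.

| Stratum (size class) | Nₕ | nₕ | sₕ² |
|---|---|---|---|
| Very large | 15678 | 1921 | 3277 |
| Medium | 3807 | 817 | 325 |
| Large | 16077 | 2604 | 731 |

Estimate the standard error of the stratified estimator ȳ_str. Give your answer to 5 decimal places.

0.58531

Var(ȳ_str) = Σₕ Wₕ²(1 − fₕ)sₕ²/nₕ with Wₕ = Nₕ/N, N = 35562.
Very large: Wₕ = 0.44086384; term = 0.44086384²·(1 − 0.12252838)·3277/1921 = 0.29093175.
Medium: Wₕ = 0.10705247; term = 0.10705247²·(1 − 0.21460468)·325/817 = 0.0035804945.
Large: Wₕ = 0.45208368; term = 0.45208368²·(1 − 0.16197052)·731/2604 = 0.048080986.
Sum = 0.34259323.
SE = √(0.34259323) = 0.58531.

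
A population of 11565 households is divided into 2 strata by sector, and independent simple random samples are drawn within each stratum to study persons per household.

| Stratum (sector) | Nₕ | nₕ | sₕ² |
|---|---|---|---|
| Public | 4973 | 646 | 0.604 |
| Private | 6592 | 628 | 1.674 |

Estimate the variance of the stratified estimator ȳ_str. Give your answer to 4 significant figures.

Var(ȳ_str) = Σₕ Wₕ²(1 − fₕ)sₕ²/nₕ with Wₕ = Nₕ/N, N = 11565.
Public: Wₕ = 0.43000432; term = 0.43000432²·(1 − 0.12990147)·0.604/646 = 1.5042447 × 10^-4.
Private: Wₕ = 0.56999568; term = 0.56999568²·(1 − 0.09526699)·1.674/628 = 7.8353675 × 10^-4.
Sum = 9.3396122 × 10^-4.

9.340 × 10^-4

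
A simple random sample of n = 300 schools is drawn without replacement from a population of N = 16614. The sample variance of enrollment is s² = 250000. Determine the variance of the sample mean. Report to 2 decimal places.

Under SRS without replacement, Var(ȳ) = (1 − f)·s²/n with f = n/N = 300/16614 = 0.01805706.
Var(ȳ) = (1 − 0.01805706)·250000/300 = 0.98194294·833.33333 = 818.28578.

818.29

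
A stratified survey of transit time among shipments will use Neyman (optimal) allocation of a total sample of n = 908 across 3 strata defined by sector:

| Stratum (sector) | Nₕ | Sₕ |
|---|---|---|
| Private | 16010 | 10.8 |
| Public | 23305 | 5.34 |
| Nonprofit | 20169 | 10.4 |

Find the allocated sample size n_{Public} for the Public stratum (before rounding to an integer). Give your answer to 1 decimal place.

Neyman allocation: nₕ = n·NₕSₕ / Σⱼ NⱼSⱼ.
Σ NⱼSⱼ = 16010·10.8 + 23305·5.34 + 20169·10.4 = 507114.3.
n_{Public} = 908·23305·5.34 / 507114.3 = 222.8.

222.8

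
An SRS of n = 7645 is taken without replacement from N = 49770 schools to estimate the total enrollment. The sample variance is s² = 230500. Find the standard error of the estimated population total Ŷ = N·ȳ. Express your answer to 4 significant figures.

Var(Ŷ) = N²·Var(ȳ) = N²·(1 − n/N)·s²/n.
f = 7645/49770 = 0.15360659; Var(ȳ) = 0.84639341·230500/7645 = 25.519121.
Var(Ŷ) = 49770² · 25.519121 = 6.3212213 × 10^10.
SE(Ŷ) = √(6.3212213 × 10^10) = 251400.

251400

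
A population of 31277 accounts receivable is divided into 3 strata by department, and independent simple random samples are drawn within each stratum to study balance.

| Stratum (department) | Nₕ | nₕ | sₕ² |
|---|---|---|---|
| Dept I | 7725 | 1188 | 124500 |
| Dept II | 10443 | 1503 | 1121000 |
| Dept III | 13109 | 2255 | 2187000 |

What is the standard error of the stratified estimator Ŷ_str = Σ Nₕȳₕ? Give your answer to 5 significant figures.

Var(Ŷ_str) = Σₕ Nₕ²(1 − fₕ)sₕ²/nₕ.
Dept I: 7725²·(1 − 1188/7725)·124500/1188 = 5.2921224 × 10^9.
Dept II: 10443²·(1 − 1503/10443)·1121000/1503 = 6.963209 × 10^10.
Dept III: 13109²·(1 − 2255/13109)·2187000/2255 = 1.3799445 × 10^11.
Sum = 2.1291866 × 10^11.
SE = √(2.1291866 × 10^11) = 461430.

461430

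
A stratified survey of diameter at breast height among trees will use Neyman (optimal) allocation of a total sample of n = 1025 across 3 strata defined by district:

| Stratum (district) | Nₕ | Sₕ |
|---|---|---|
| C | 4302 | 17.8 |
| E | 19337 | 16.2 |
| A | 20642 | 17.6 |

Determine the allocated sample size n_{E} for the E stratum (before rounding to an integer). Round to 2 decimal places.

Neyman allocation: nₕ = n·NₕSₕ / Σⱼ NⱼSⱼ.
Σ NⱼSⱼ = 4302·17.8 + 19337·16.2 + 20642·17.6 = 753134.2.
n_{E} = 1025·19337·16.2 / 753134.2 = 426.34.

426.34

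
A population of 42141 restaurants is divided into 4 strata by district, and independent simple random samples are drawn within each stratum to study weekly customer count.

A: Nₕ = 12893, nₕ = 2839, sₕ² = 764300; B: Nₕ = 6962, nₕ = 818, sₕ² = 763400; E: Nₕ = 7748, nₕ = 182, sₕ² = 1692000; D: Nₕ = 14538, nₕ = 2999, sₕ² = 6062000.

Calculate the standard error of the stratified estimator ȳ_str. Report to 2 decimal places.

23.24

Var(ȳ_str) = Σₕ Wₕ²(1 − fₕ)sₕ²/nₕ with Wₕ = Nₕ/N, N = 42141.
A: Wₕ = 0.30594908; term = 0.30594908²·(1 − 0.22019701)·764300/2839 = 19.650864.
B: Wₕ = 0.16520728; term = 0.16520728²·(1 − 0.11749497)·763400/818 = 22.478866.
E: Wₕ = 0.18385895; term = 0.18385895²·(1 − 0.02348993)·1692000/182 = 306.88471.
D: Wₕ = 0.34498469; term = 0.34498469²·(1 − 0.20628697)·6062000/2999 = 190.94251.
Sum = 539.95695.
SE = √(539.95695) = 23.24.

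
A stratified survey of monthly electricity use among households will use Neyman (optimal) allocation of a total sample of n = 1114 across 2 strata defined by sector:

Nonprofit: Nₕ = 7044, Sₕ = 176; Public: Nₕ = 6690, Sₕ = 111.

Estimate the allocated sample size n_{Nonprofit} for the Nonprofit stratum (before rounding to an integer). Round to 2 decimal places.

Neyman allocation: nₕ = n·NₕSₕ / Σⱼ NⱼSⱼ.
Σ NⱼSⱼ = 7044·176 + 6690·111 = 1.982334 × 10^6.
n_{Nonprofit} = 1114·7044·176 / (1.982334 × 10^6) = 696.69.

696.69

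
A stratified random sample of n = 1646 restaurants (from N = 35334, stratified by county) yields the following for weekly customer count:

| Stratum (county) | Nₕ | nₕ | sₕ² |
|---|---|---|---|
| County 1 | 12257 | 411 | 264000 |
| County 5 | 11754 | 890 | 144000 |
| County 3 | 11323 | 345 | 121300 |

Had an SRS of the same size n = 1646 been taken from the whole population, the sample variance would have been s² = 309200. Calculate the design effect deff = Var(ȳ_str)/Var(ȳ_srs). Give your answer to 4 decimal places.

0.7050

Var(ȳ_str) = Σ Wₕ²(1−fₕ)sₕ²/nₕ with Wₕ = Nₕ/35334:
  County 1: (12257/35334)²·(1−411/12257)·264000/411 = 74.702031
  County 5: (11754/35334)²·(1−890/11754)·144000/890 = 16.54864
  County 3: (11323/35334)²·(1−345/11323)·121300/345 = 35.005866
  → Var(ȳ_str) = 126.25654.
Var(ȳ_srs) = (1 − 1646/35334)·309200/1646 = 179.09855.
deff = 126.25654 / 179.09855 = 0.7050.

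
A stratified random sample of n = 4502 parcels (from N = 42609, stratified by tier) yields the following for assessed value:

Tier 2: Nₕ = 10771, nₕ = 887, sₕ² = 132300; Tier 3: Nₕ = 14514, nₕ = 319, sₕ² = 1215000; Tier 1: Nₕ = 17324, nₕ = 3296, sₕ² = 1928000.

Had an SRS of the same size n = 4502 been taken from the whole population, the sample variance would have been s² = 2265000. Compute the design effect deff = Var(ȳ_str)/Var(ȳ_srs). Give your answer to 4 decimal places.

Var(ȳ_str) = Σ Wₕ²(1−fₕ)sₕ²/nₕ with Wₕ = Nₕ/42609:
  Tier 2: (10771/42609)²·(1−887/10771)·132300/887 = 8.7462584
  Tier 3: (14514/42609)²·(1−319/14514)·1215000/319 = 432.22057
  Tier 1: (17324/42609)²·(1−3296/17324)·1928000/3296 = 78.299876
  → Var(ȳ_str) = 519.2667.
Var(ȳ_srs) = (1 − 4502/42609)·2265000/4502 = 449.95195.
deff = 519.2667 / 449.95195 = 1.1540.

1.1540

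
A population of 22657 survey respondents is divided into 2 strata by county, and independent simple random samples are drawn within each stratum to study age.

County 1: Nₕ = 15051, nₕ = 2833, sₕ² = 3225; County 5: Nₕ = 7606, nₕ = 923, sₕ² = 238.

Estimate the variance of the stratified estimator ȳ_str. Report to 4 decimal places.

Var(ȳ_str) = Σₕ Wₕ²(1 − fₕ)sₕ²/nₕ with Wₕ = Nₕ/N, N = 22657.
County 1: Wₕ = 0.66429801; term = 0.66429801²·(1 − 0.18822670)·3225/2833 = 0.4077968.
County 5: Wₕ = 0.33570199; term = 0.33570199²·(1 − 0.12135156)·238/923 = 0.025532787.
Sum = 0.43332959.

0.4333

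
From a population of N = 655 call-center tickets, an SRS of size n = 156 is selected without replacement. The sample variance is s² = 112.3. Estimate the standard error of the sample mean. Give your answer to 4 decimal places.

Under SRS without replacement, Var(ȳ) = (1 − f)·s²/n with f = n/N = 156/655 = 0.23816794.
Var(ȳ) = (1 − 0.23816794)·112.3/156 = 0.76183206·0.71987179 = 0.54842141.
SE(ȳ) = √(0.54842141) = 0.7406.

0.7406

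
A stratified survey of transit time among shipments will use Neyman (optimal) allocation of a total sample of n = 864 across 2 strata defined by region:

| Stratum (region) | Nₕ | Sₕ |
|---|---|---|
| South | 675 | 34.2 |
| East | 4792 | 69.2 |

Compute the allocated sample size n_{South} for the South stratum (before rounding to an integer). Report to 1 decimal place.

Neyman allocation: nₕ = n·NₕSₕ / Σⱼ NⱼSⱼ.
Σ NⱼSⱼ = 675·34.2 + 4792·69.2 = 354691.4.
n_{South} = 864·675·34.2 / 354691.4 = 56.2.

56.2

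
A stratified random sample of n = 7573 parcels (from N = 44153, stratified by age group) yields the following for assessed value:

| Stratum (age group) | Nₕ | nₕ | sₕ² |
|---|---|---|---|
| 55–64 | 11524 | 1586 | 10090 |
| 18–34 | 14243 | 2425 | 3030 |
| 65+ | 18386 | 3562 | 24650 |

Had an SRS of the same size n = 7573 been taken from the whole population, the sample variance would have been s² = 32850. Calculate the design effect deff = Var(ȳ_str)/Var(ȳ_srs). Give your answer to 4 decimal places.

0.4032

Var(ȳ_str) = Σ Wₕ²(1−fₕ)sₕ²/nₕ with Wₕ = Nₕ/44153:
  55–64: (11524/44153)²·(1−1586/11524)·10090/1586 = 0.37374018
  18–34: (14243/44153)²·(1−2425/14243)·3030/2425 = 0.10788372
  65+: (18386/44153)²·(1−3562/18386)·24650/3562 = 0.9675095
  → Var(ȳ_str) = 1.4491334.
Var(ȳ_srs) = (1 − 7573/44153)·32850/7573 = 3.5937751.
deff = 1.4491334 / 3.5937751 = 0.4032.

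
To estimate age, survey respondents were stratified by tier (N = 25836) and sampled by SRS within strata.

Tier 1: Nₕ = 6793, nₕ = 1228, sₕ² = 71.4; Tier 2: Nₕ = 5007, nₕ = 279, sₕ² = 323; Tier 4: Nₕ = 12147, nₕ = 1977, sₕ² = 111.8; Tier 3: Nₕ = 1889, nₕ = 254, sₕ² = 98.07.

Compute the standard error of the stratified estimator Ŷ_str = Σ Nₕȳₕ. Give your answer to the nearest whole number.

6147

Var(Ŷ_str) = Σₕ Nₕ²(1 − fₕ)sₕ²/nₕ.
Tier 1: 6793²·(1 − 1228/6793)·71.4/1228 = 2.1979946 × 10^6.
Tier 2: 5007²·(1 − 279/5007)·323/279 = 2.7406487 × 10^7.
Tier 4: 12147²·(1 − 1977/12147)·111.8/1977 = 6.9859443 × 10^6.
Tier 3: 1889²·(1 − 254/1889)·98.07/254 = 1.1924829 × 10^6.
Sum = 3.7782909 × 10^7.
SE = √(3.7782909 × 10^7) = 6147.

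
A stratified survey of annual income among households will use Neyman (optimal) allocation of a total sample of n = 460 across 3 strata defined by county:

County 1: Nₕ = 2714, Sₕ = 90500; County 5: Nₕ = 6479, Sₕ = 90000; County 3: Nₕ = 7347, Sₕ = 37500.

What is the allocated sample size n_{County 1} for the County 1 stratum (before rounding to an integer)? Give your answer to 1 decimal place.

102.3

Neyman allocation: nₕ = n·NₕSₕ / Σⱼ NⱼSⱼ.
Σ NⱼSⱼ = 2714·90500 + 6479·90000 + 7347·37500 = 1.1042395 × 10^9.
n_{County 1} = 460·2714·90500 / (1.1042395 × 10^9) = 102.3.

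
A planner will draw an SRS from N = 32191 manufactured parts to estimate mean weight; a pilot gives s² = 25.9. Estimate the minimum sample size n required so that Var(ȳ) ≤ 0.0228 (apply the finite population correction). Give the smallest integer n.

1098

Without fpc, n₀ = s²/D = 25.9/0.0228 = 1135.9649.
With fpc, (1 − n/N)·s²/n ≤ D requires n ≥ n₀/(1 + n₀/N) = 1135.9649/(1 + 1135.9649/32191) = 1097.2450.
Rounding up, n = 1098.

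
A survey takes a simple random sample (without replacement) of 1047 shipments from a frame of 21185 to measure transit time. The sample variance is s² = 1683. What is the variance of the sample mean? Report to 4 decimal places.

1.5280

Under SRS without replacement, Var(ȳ) = (1 − f)·s²/n with f = n/N = 1047/21185 = 0.04942176.
Var(ȳ) = (1 − 0.04942176)·1683/1047 = 0.95057824·1.6074499 = 1.5280069.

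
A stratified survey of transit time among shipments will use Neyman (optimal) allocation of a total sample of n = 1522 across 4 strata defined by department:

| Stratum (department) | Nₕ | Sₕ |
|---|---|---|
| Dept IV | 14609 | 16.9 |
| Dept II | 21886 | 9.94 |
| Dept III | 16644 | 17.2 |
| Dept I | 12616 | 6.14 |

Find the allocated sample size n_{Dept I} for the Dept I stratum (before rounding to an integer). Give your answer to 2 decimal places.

Neyman allocation: nₕ = n·NₕSₕ / Σⱼ NⱼSⱼ.
Σ NⱼSⱼ = 14609·16.9 + 21886·9.94 + 16644·17.2 + 12616·6.14 = 828177.98.
n_{Dept I} = 1522·12616·6.14 / 828177.98 = 142.36.

142.36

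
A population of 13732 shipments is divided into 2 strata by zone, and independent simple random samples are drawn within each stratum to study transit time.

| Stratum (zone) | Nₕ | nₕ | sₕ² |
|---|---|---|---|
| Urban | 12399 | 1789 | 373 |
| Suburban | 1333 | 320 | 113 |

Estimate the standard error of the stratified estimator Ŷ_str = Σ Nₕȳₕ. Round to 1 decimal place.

Var(Ŷ_str) = Σₕ Nₕ²(1 − fₕ)sₕ²/nₕ.
Urban: 12399²·(1 − 1789/12399)·373/1789 = 2.7428404 × 10^7.
Suburban: 1333²·(1 − 320/1333)·113/320 = 476834.93.
Sum = 2.7905239 × 10^7.
SE = √(2.7905239 × 10^7) = 5282.5.

5282.5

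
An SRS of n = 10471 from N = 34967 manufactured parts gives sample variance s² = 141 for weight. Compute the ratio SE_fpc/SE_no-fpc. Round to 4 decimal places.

f = n/N = 10471/34967 = 0.29945377.
SE_no-fpc = √(s²/n) = 0.11604207; SE_fpc = √((1−f)s²/n) = 0.097125636.
Ratio = √(1−f) = 0.83698640.

0.8370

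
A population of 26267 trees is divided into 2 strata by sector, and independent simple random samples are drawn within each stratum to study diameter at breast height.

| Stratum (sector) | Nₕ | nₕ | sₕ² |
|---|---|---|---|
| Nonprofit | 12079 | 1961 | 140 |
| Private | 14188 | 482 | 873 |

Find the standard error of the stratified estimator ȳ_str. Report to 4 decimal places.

0.7233

Var(ȳ_str) = Σₕ Wₕ²(1 − fₕ)sₕ²/nₕ with Wₕ = Nₕ/N, N = 26267.
Nonprofit: Wₕ = 0.45985457; term = 0.45985457²·(1 − 0.16234788)·140/1961 = 0.012646057.
Private: Wₕ = 0.54014543; term = 0.54014543²·(1 − 0.03397237)·873/482 = 0.51047933.
Sum = 0.52312539.
SE = √(0.52312539) = 0.7233.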